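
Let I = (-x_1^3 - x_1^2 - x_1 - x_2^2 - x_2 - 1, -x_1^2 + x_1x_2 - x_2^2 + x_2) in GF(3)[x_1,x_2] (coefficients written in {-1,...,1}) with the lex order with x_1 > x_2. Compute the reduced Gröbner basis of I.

G = {x_1^2 - x_1 + x_2^3 - 1, x_1x_2 - x_1 + x_2^3 - x_2^2 + x_2 - 1, x_2^5 - x_2^3 + x_2 - 1}

Buchberger's algorithm terminates because the ascending chain of leading-term ideals stabilizes.

f_1 = -x_1^3 - x_1^2 - x_1 - x_2^2 - x_2 - 1, LT = x_1^3.
f_2 = -x_1^2 + x_1x_2 - x_2^2 + x_2, LT = x_1^2.

S(f_1,f_2): lcm = x_1^3. S = x_1^2x_2 + x_1^2 - x_1x_2^2 + x_1x_2 + x_1 + x_2^2 + x_2 + 1.
  reduce S modulo (f_1, f_2):
  remainder -x_1x_2 + x_1 - x_2^3 + x_2^2 - x_2 + 1 ≠ 0; add g_3 = -x_1x_2 + x_1 - x_2^3 + x_2^2 - x_2 + 1 to the basis.

S(f_1,g_3): lcm = x_1^3x_2. S = x_1^3 - x_1^2x_2^3 + x_1^2x_2^2 + x_1^2 + x_1x_2 + x_2^3 + x_2^2 + x_2.
  reduce S modulo (f_1, f_2, g_3):
  remainder x_2^6 - x_2^4 + x_2^2 - x_2 ≠ 0; add g_4 = x_2^6 - x_2^4 + x_2^2 - x_2 to the basis.

S(f_2,g_3): lcm = x_1^2x_2. S = x_1^2 - x_1x_2^3 - x_1x_2 + x_1 + x_2^3 - x_2^2.
  reduce S modulo (f_1, f_2, g_3, g_4):
  remainder x_2^5 - x_2^3 + x_2 - 1 ≠ 0; add g_5 = x_2^5 - x_2^3 + x_2 - 1 to the basis.

The other S-polynomials (S(f_1,g_4), S(f_2,g_4), S(g_3,g_4), S(f_1,g_5), S(f_2,g_5), S(g_3,g_5), S(g_4,g_5)) all reduce to 0 modulo the current basis, so we have a Gröbner basis.
Inter-reduce: drop elements whose leading term is divisible by another's, tail-reduce, and make monic.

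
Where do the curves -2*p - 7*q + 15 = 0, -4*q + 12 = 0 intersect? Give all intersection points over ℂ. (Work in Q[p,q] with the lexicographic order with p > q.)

{(-3, 3)}

Compute a lex Gröbner basis by Buchberger's algorithm.
f_1 = -2*p - 7*q + 15, LT = p.
f_2 = -4*q + 12, LT = q.

The S-polynomials (S(f_1,f_2)) all reduce to 0 modulo the current basis, so we have a Gröbner basis.
Inter-reduce: drop elements whose leading term is divisible by another's, tail-reduce, and make monic.
Reduced Gröbner basis: {p + 3, q - 3}.

A lex Gröbner basis eliminates variables successively. Here q - 3 depends only on q, with roots {3}; lifting each root through the earlier basis elements recovers the full solutions.
  q = 3: the earlier basis element becomes p + 3 = 0, giving p = -3 — point (-3, 3).
A lex Gröbner basis triangularizes the system, enabling back-substitution.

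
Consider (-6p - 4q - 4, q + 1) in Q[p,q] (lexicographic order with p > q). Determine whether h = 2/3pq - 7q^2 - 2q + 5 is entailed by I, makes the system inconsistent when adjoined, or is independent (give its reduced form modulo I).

First compute the reduced Gröbner basis of I by Buchberger's algorithm.
f_1 = -6p - 4q - 4, LT = p.
f_2 = q + 1, LT = q.

The S-polynomials (S(f_1,f_2)) all reduce to 0 modulo the current basis, so we have a Gröbner basis.
Inter-reduce: drop elements whose leading term is divisible by another's, tail-reduce, and make monic.
Reduced Gröbner basis: {p, q + 1}.
Label its elements g_1 = p, g_2 = q + 1.

Reduce h = 2/3pq - 7q^2 - 2q + 5 modulo G:
  leading term pq: subtract (2/3q)·g_1 from 2/3pq - 7q^2 - 2q + 5 → -7q^2 - 2q + 5
  leading term q^2: subtract (-7q)·g_2 from -7q^2 - 2q + 5 → 5q + 5
  leading term q: subtract (5)·g_2 from 5q + 5 → 0
  normal form = 0.
Since the normal form is 0, h ∈ I.

The remainder on division by a Gröbner basis is unique — it is the normal form.

2/3pq - 7q^2 - 2q + 5 lies in I (it reduces to 0).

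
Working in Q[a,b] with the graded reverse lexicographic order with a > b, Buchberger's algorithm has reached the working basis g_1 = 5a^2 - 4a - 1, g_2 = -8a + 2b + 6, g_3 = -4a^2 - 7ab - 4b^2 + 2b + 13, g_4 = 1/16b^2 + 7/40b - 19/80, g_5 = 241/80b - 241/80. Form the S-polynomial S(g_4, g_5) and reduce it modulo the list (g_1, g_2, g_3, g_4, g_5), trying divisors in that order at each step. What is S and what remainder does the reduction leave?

lcm(LM(g_4), LM(g_5)) = b^2.
S = (lcm/LT(g_4))·g_4 − (lcm/LT(g_5))·g_5 = 19/5b - 19/5.
Reduce S modulo (g_1, g_2, g_3, g_4, g_5) in that order:
  leading term b: subtract (304/241)·g_5 from 19/5b - 19/5 → 0
The remainder is 0, so this S-polynomial contributes no new basis element.

S(g_4, g_5) = 19/5b - 19/5; remainder on division = 0.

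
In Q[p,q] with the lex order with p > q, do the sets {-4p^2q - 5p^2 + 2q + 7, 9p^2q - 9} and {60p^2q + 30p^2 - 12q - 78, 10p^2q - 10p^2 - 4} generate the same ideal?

For a fixed monomial order, each ideal has a unique reduced Gröbner basis; comparing bases decides equality.
Buchberger on the first generating set:
f_1 = -4p^2q - 5p^2 + 2q + 7, LT = p^2q.
f_2 = 9p^2q - 9, LT = p^2q.

S(f_1,f_2): lcm = p^2q. S = 5/4p^2 - 1/2q - 3/4.
  leading term p^2: no divisor's leading term divides it; move 5/4p^2 to the remainder.
  leading term q: no divisor's leading term divides it; move -1/2q to the remainder.
  leading term 1: no divisor's leading term divides it; move -3/4 to the remainder.
  remainder 5/4p^2 - 1/2q - 3/4 ≠ 0; add g_3 = 5/4p^2 - 1/2q - 3/4 to the basis.

S(f_1,g_3): lcm = p^2q. S = 5/4p^2 + 2/5q^2 + 1/10q - 7/4.
  leading term p^2: subtract (1)·g_3 from 5/4p^2 + 2/5q^2 + 1/10q - 7/4 → 2/5q^2 + 3/5q - 1
  leading term q^2: no divisor's leading term divides it; move 2/5q^2 to the remainder.
  leading term q: no divisor's leading term divides it; move 3/5q to the remainder.
  leading term 1: no divisor's leading term divides it; move -1 to the remainder.
  remainder 2/5q^2 + 3/5q - 1 ≠ 0; add g_4 = 2/5q^2 + 3/5q - 1 to the basis.

S(f_2,g_3): lcm = p^2q. S = 2/5q^2 + 3/5q - 1.
  leading term q^2: subtract (1)·g_4 from 2/5q^2 + 3/5q - 1 → 0
  remainder 0.

S(f_1,g_4): lcm = p^2q^2. S = -1/4p^2q + 5/2p^2 - 1/2q^2 - 7/4q.
  leading term p^2q: subtract (1/16)·f_1 from -1/4p^2q + 5/2p^2 - 1/2q^2 - 7/4q → 45/16p^2 - 1/2q^2 - 15/8q - 7/16
  leading term p^2: subtract (9/4)·g_3 from 45/16p^2 - 1/2q^2 - 15/8q - 7/16 → -1/2q^2 - 3/4q + 5/4
  leading term q^2: subtract (-5/4)·g_4 from -1/2q^2 - 3/4q + 5/4 → 0
  remainder 0.

S(f_2,g_4): lcm = p^2q^2. S = -3/2p^2q + 5/2p^2 - q.
  leading term p^2q: subtract (3/8)·f_1 from -3/2p^2q + 5/2p^2 - q → 35/8p^2 - 7/4q - 21/8
  leading term p^2: subtract (7/2)·g_3 from 35/8p^2 - 7/4q - 21/8 → 0
  remainder 0.

S(g_3,g_4): leading monomials are coprime, so the S-polynomial reduces to 0 (Buchberger's first criterion).
Every S-polynomial of the final basis reduces to 0, so we have a Gröbner basis.
Inter-reduce: drop elements whose leading term is divisible by another's, tail-reduce, and make monic.
Reduced Gröbner basis: {p^2 - 2/5q - 3/5, q^2 + 3/2q - 5/2}.

Buchberger on the second generating set:
h_1 = 60p^2q + 30p^2 - 12q - 78, LT = p^2q.
h_2 = 10p^2q - 10p^2 - 4, LT = p^2q.

S(h_1,h_2): lcm = p^2q. S = 3/2p^2 - 1/5q - 9/10.
  leading term p^2: no divisor's leading term divides it; move 3/2p^2 to the remainder.
  leading term q: no divisor's leading term divides it; move -1/5q to the remainder.
  leading term 1: no divisor's leading term divides it; move -9/10 to the remainder.
  remainder 3/2p^2 - 1/5q - 9/10 ≠ 0; add k_3 = 3/2p^2 - 1/5q - 9/10 to the basis.

S(h_1,k_3): lcm = p^2q. S = 1/2p^2 + 2/15q^2 + 2/5q - 13/10.
  leading term p^2: subtract (1/3)·k_3 from 1/2p^2 + 2/15q^2 + 2/5q - 13/10 → 2/15q^2 + 7/15q - 1
  leading term q^2: no divisor's leading term divides it; move 2/15q^2 to the remainder.
  leading term q: no divisor's leading term divides it; move 7/15q to the remainder.
  leading term 1: no divisor's leading term divides it; move -1 to the remainder.
  remainder 2/15q^2 + 7/15q - 1 ≠ 0; add k_4 = 2/15q^2 + 7/15q - 1 to the basis.

S(h_2,k_3): lcm = p^2q. S = -p^2 + 2/15q^2 + 3/5q - 2/5.
  leading term p^2: subtract (-2/3)·k_3 from -p^2 + 2/15q^2 + 3/5q - 2/5 → 2/15q^2 + 7/15q - 1
  leading term q^2: subtract (1)·k_4 from 2/15q^2 + 7/15q - 1 → 0
  remainder 0.

S(h_1,k_4): lcm = p^2q^2. S = -3p^2q + 15/2p^2 - 1/5q^2 - 13/10q.
  leading term p^2q: subtract (-1/20)·h_1 from -3p^2q + 15/2p^2 - 1/5q^2 - 13/10q → 9p^2 - 1/5q^2 - 19/10q - 39/10
  leading term p^2: subtract (6)·k_3 from 9p^2 - 1/5q^2 - 19/10q - 39/10 → -1/5q^2 - 7/10q + 3/2
  leading term q^2: subtract (-3/2)·k_4 from -1/5q^2 - 7/10q + 3/2 → 0
  remainder 0.

S(h_2,k_4): lcm = p^2q^2. S = -9/2p^2q + 15/2p^2 - 2/5q.
  leading term p^2q: subtract (-3/40)·h_1 from -9/2p^2q + 15/2p^2 - 2/5q → 39/4p^2 - 13/10q - 117/20
  leading term p^2: subtract (13/2)·k_3 from 39/4p^2 - 13/10q - 117/20 → 0
  remainder 0.

S(k_3,k_4): leading monomials are coprime, so the S-polynomial reduces to 0 (Buchberger's first criterion).
Every S-polynomial of the final basis reduces to 0, so we have a Gröbner basis.
Inter-reduce: drop elements whose leading term is divisible by another's, tail-reduce, and make monic.
Reduced Gröbner basis: {p^2 - 2/15q - 3/5, q^2 + 7/2q - 15/2}.

Since the reduced bases disagree, the two ideals are not the same.

No, the ideals differ.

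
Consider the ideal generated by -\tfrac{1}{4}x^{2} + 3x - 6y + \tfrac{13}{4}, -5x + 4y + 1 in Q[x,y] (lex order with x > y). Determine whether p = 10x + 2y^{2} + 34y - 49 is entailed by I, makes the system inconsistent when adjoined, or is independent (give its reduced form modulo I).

First compute the reduced Gröbner basis of I by Buchberger's algorithm.
f_1 = -\tfrac{1}{4}x^{2} + 3x - 6y + \tfrac{13}{4}, LT = x^{2}.
f_2 = -5x + 4y + 1, LT = x.

S(f_1,f_2): lcm = x^{2}. S = \tfrac{4}{5}xy - \tfrac{59}{5}x + 24y - 13.
  leading term xy: subtract (-\tfrac{4}{25}y)·f_2 from \tfrac{4}{5}xy - \tfrac{59}{5}x + 24y - 13 → -\tfrac{59}{5}x + \tfrac{16}{25}y^{2} + \tfrac{604}{25}y - 13
  leading term x: subtract (\tfrac{59}{25})·f_2 from -\tfrac{59}{5}x + \tfrac{16}{25}y^{2} + \tfrac{604}{25}y - 13 → \tfrac{16}{25}y^{2} + \tfrac{368}{25}y - \tfrac{384}{25}
  leading term y^{2}: no divisor's leading term divides it; move \tfrac{16}{25}y^{2} to the remainder.
  leading term y: no divisor's leading term divides it; move \tfrac{368}{25}y to the remainder.
  leading term 1: no divisor's leading term divides it; move -\tfrac{384}{25} to the remainder.
  remainder \tfrac{16}{25}y^{2} + \tfrac{368}{25}y - \tfrac{384}{25} ≠ 0; add h_3 = \tfrac{16}{25}y^{2} + \tfrac{368}{25}y - \tfrac{384}{25} to the basis.

The other S-polynomials (S(f_1,h_3), S(f_2,h_3)) all reduce to 0 modulo the current basis, so we have a Gröbner basis.
Inter-reduce: drop elements whose leading term is divisible by another's, tail-reduce, and make monic.
Reduced Gröbner basis: {x - \tfrac{4}{5}y - \tfrac{1}{5}, y^{2} + 23y - 24}.
Label its elements g_1 = x - \tfrac{4}{5}y - \tfrac{1}{5}, g_2 = y^{2} + 23y - 24.

Reduce p = 10x + 2y^{2} + 34y - 49 modulo G:
  leading term x: subtract (10)·g_1 from 10x + 2y^{2} + 34y - 49 → 2y^{2} + 42y - 47
  leading term y^{2}: subtract (2)·g_2 from 2y^{2} + 42y - 47 → -4y + 1
  leading term y: no divisor's leading term divides it; move -4y to the remainder.
  leading term 1: no divisor's leading term divides it; move 1 to the remainder.
  normal form = -4y + 1.
The normal form is nonzero, so p ∉ I. Since p minus its normal form lies in I, I + (p) = I + (r) where r = -4y + 1; decide whether this ideal is the whole ring.
Run Buchberger on G together with r (pairs among the g_i already reduce to 0 since G is a Gröbner basis):
g_1 = x - \tfrac{4}{5}y - \tfrac{1}{5}, LT = x.
g_2 = y^{2} + 23y - 24, LT = y^{2}.
r = -4y + 1, LT = y.

S(g_2,r): lcm = y^{2}. S = \tfrac{93}{4}y - 24.
  leading term y: subtract (-\tfrac{93}{16})·r from \tfrac{93}{4}y - 24 → -\tfrac{291}{16}
  leading term 1: no divisor's leading term divides it; move -\tfrac{291}{16} to the remainder.
  remainder -\tfrac{291}{16} ≠ 0; add m_4 = -\tfrac{291}{16} to the basis.

The other S-polynomials (S(g_1,g_2), S(g_1,r), S(g_1,m_4), S(g_2,m_4), S(r,m_4)) all reduce to 0 modulo the current basis, so we have a Gröbner basis.
Inter-reduce: drop elements whose leading term is divisible by another's, tail-reduce, and make monic.
Reduced Gröbner basis: {1}.
The reduced Gröbner basis of I + (p) is {1}: the ideal is the whole ring, so the enlarged system has no common solution — adjoining p is inconsistent.

The remainder on division by a Gröbner basis is unique — it is the normal form.

Adjoining 10x + 2y^{2} + 34y - 49 makes the ideal the whole ring: the system is inconsistent.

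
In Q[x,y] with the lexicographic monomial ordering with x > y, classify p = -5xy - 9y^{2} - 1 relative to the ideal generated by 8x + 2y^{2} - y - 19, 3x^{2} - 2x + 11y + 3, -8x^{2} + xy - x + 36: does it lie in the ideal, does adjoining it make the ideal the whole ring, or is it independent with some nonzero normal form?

-5xy - 9y^{2} - 1 lies in I (it reduces to 0).

First compute the reduced Gröbner basis of I by Buchberger's algorithm.
f_1 = 8x + 2y^{2} - y - 19, LT = x.
f_2 = 3x^{2} - 2x + 11y + 3, LT = x^{2}.
f_3 = -8x^{2} + xy - x + 36, LT = x^{2}.

S(f_1,f_2): lcm = x^{2}. S = \tfrac{1}{4}xy^{2} - \tfrac{1}{8}xy - \tfrac{41}{24}x - \tfrac{11}{3}y - 1.
  reduce S modulo (f_1, f_2, f_3):
  remainder -\tfrac{1}{16}y^{4} + \tfrac{1}{16}y^{3} + \tfrac{193}{192}y^{2} - \tfrac{401}{96}y - \tfrac{971}{192} ≠ 0; add h_4 = -\tfrac{1}{16}y^{4} + \tfrac{1}{16}y^{3} + \tfrac{193}{192}y^{2} - \tfrac{401}{96}y - \tfrac{971}{192} to the basis.

S(f_1,f_3): lcm = x^{2}. S = \tfrac{1}{4}xy^{2} - \tfrac{5}{2}x + \tfrac{9}{2}.
  reduce S modulo (f_1, f_2, f_3, h_4):
  remainder -\tfrac{1}{32}y^{3} + \tfrac{41}{192}y^{2} + \tfrac{371}{96}y + \tfrac{695}{192} ≠ 0; add h_5 = -\tfrac{1}{32}y^{3} + \tfrac{41}{192}y^{2} + \tfrac{371}{96}y + \tfrac{695}{192} to the basis.

S(h_4,h_5): lcm = y^{4}. S = \tfrac{35}{6}y^{3} + \tfrac{1291}{12}y^{2} + \tfrac{548}{3}y + \tfrac{971}{12}.
  reduce S modulo (f_1, f_2, f_3, h_4, h_5):
  remainder \tfrac{1327}{9}y^{2} + \tfrac{16273}{18}y + \tfrac{13619}{18} ≠ 0; add h_6 = \tfrac{1327}{9}y^{2} + \tfrac{16273}{18}y + \tfrac{13619}{18} to the basis.

S(h_4,h_6): lcm = y^{4}. S = -\tfrac{18927}{2654}y^{3} - \tfrac{337825}{15924}y^{2} + \tfrac{401}{6}y + \tfrac{971}{12}.
  reduce S modulo (f_1, f_2, f_3, h_4, h_5, h_6):
  remainder -\tfrac{680100716}{1760929}y - \tfrac{680100716}{1760929} ≠ 0; add h_7 = -\tfrac{680100716}{1760929}y - \tfrac{680100716}{1760929} to the basis.

The other S-polynomials (S(f_2,f_3), S(f_1,h_4), S(f_2,h_4), S(f_3,h_4), S(f_1,h_5), S(f_2,h_5), S(f_3,h_5), S(f_1,h_6), S(f_2,h_6), S(f_3,h_6), S(h_5,h_6), S(f_1,h_7), S(f_2,h_7), S(f_3,h_7), S(h_4,h_7), S(h_5,h_7), S(h_6,h_7)) all reduce to 0 modulo the current basis, so we have a Gröbner basis.
Inter-reduce: drop elements whose leading term is divisible by another's, tail-reduce, and make monic.
Reduced Gröbner basis: {x - 2, y + 1}.
Label its elements g_1 = x - 2, g_2 = y + 1.

Reduce p = -5xy - 9y^{2} - 1 modulo G:
  leading term xy: subtract (-5y)·g_1 from -5xy - 9y^{2} - 1 → -9y^{2} - 10y - 1
  leading term y^{2}: subtract (-9y)·g_2 from -9y^{2} - 10y - 1 → -y - 1
  leading term y: subtract (-1)·g_2 from -y - 1 → 0
  normal form = 0.
Since the normal form is 0, p ∈ I.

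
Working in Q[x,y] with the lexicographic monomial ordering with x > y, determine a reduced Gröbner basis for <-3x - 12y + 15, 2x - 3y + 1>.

Buchberger's algorithm terminates because the ascending chain of leading-term ideals stabilizes.

f_1 = -3x - 12y + 15, LT = x.
f_2 = 2x - 3y + 1, LT = x.

S(f_1,f_2): lcm = x. S = 11/2y - 11/2.
  leading term y: no divisor's leading term divides it; move 11/2y to the remainder.
  leading term 1: no divisor's leading term divides it; move -11/2 to the remainder.
  remainder 11/2y - 11/2 ≠ 0; add g_3 = 11/2y - 11/2 to the basis.

The other S-polynomials (S(f_1,g_3), S(f_2,g_3)) all reduce to 0 modulo the current basis, so we have a Gröbner basis.
Inter-reduce: drop elements whose leading term is divisible by another's, tail-reduce, and make monic.

G = {x - 1, y - 1}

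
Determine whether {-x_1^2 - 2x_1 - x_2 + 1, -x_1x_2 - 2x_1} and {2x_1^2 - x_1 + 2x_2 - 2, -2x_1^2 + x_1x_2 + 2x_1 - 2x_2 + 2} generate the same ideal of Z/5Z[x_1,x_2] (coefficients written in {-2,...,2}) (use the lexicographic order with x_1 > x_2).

Equality of ideals is decidable: compute both reduced Gröbner bases (unique for the ordering) and check whether they agree.
Buchberger on the first generating set:
f_1 = -x_1^2 - 2x_1 - x_2 + 1, LT = x_1^2.
f_2 = -x_1x_2 - 2x_1, LT = x_1x_2.

S(f_1,f_2): lcm = x_1^2x_2. S = -2x_1^2 + 2x_1x_2 + x_2^2 - x_2.
  leading term x_1^2: subtract (2)·f_1 from -2x_1^2 + 2x_1x_2 + x_2^2 - x_2 → 2x_1x_2 - x_1 + x_2^2 + x_2 - 2
  leading term x_1x_2: subtract (-2)·f_2 from 2x_1x_2 - x_1 + x_2^2 + x_2 - 2 → x_2^2 + x_2 - 2
  leading term x_2^2: no divisor's leading term divides it; move x_2^2 to the remainder.
  leading term x_2: no divisor's leading term divides it; move x_2 to the remainder.
  leading term 1: no divisor's leading term divides it; move -2 to the remainder.
  remainder x_2^2 + x_2 - 2 ≠ 0; add g_3 = x_2^2 + x_2 - 2 to the basis.

The other S-polynomials (S(f_1,g_3), S(f_2,g_3)) all reduce to 0 modulo the current basis, so we have a Gröbner basis.
Inter-reduce: drop elements whose leading term is divisible by another's, tail-reduce, and make monic.
Reduced Gröbner basis: {x_1^2 + 2x_1 + x_2 - 1, x_1x_2 + 2x_1, x_2^2 + x_2 - 2}.

Buchberger on the second generating set:
h_1 = 2x_1^2 - x_1 + 2x_2 - 2, LT = x_1^2.
h_2 = -2x_1^2 + x_1x_2 + 2x_1 - 2x_2 + 2, LT = x_1^2.

S(h_1,h_2): lcm = x_1^2. S = -2x_1x_2 - 2x_1.
  leading term x_1x_2: no divisor's leading term divides it; move -2x_1x_2 to the remainder.
  leading term x_1: no divisor's leading term divides it; move -2x_1 to the remainder.
  remainder -2x_1x_2 - 2x_1 ≠ 0; add k_3 = -2x_1x_2 - 2x_1 to the basis.

S(h_1,k_3): lcm = x_1^2x_2. S = -x_1^2 + 2x_1x_2 + x_2^2 - x_2.
  leading term x_1^2: subtract (2)·h_1 from -x_1^2 + 2x_1x_2 + x_2^2 - x_2 → 2x_1x_2 + 2x_1 + x_2^2 - 1
  leading term x_1x_2: subtract (-1)·k_3 from 2x_1x_2 + 2x_1 + x_2^2 - 1 → x_2^2 - 1
  leading term x_2^2: no divisor's leading term divides it; move x_2^2 to the remainder.
  leading term 1: no divisor's leading term divides it; move -1 to the remainder.
  remainder x_2^2 - 1 ≠ 0; add k_4 = x_2^2 - 1 to the basis.

The other S-polynomials (S(h_2,k_3), S(h_1,k_4), S(h_2,k_4), S(k_3,k_4)) all reduce to 0 modulo the current basis, so we have a Gröbner basis.
Inter-reduce: drop elements whose leading term is divisible by another's, tail-reduce, and make monic.
Reduced Gröbner basis: {x_1^2 + 2x_1 + x_2 - 1, x_1x_2 + x_1, x_2^2 - 1}.

These differ, so the ideals are not equal.

No, the ideals differ.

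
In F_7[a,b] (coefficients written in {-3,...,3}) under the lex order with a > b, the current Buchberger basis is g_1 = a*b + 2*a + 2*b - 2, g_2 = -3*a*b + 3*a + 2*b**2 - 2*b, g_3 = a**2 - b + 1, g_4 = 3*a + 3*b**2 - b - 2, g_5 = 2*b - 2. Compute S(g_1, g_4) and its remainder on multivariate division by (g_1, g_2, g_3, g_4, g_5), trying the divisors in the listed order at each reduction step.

lcm(LM(g_1), LM(g_4)) = a*b.
S = (lcm/LT(g_1))·g_1 − (lcm/LT(g_4))·g_4 = 2*a - b**3 - 2*b**2 - 2*b - 2.
Reduce S modulo (g_1, g_2, g_3, g_4, g_5) in that order:
  leading term a: subtract (3)·g_4 from 2*a - b**3 - 2*b**2 - 2*b - 2 → -b**3 + 3*b**2 + b - 3
  leading term b**3: subtract (3*b**2)·g_5 from -b**3 + 3*b**2 + b - 3 → 2*b**2 + b - 3
  leading term b**2: subtract (b)·g_5 from 2*b**2 + b - 3 → 3*b - 3
  leading term b: subtract (-2)·g_5 from 3*b - 3 → 0
The remainder is 0, so this S-polynomial contributes no new basis element.

S(g_1, g_4) = 2*a - b**3 - 2*b**2 - 2*b - 2; remainder on division = 0.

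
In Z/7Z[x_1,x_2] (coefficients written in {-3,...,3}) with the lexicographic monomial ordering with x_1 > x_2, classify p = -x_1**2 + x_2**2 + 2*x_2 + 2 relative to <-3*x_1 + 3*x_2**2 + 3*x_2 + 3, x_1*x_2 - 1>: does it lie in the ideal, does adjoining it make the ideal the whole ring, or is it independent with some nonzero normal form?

-x_1**2 + x_2**2 + 2*x_2 + 2 lies in I (it reduces to 0).

First compute the reduced Gröbner basis of I by Buchberger's algorithm.
f_1 = -3*x_1 + 3*x_2**2 + 3*x_2 + 3, LT = x_1.
f_2 = x_1*x_2 - 1, LT = x_1*x_2.

S(f_1,f_2): lcm = x_1*x_2. S = -x_2**3 - x_2**2 - x_2 + 1.
  leading term x_2**3: no divisor's leading term divides it; move -x_2**3 to the remainder.
  leading term x_2**2: no divisor's leading term divides it; move -x_2**2 to the remainder.
  leading term x_2: no divisor's leading term divides it; move -x_2 to the remainder.
  leading term 1: no divisor's leading term divides it; move 1 to the remainder.
  remainder -x_2**3 - x_2**2 - x_2 + 1 ≠ 0; add h_3 = -x_2**3 - x_2**2 - x_2 + 1 to the basis.

The other S-polynomials (S(f_1,h_3), S(f_2,h_3)) all reduce to 0 modulo the current basis, so we have a Gröbner basis.
Inter-reduce: drop elements whose leading term is divisible by another's, tail-reduce, and make monic.
Reduced Gröbner basis: {x_1 - x_2**2 - x_2 - 1, x_2**3 + x_2**2 + x_2 - 1}.
Label its elements g_1 = x_1 - x_2**2 - x_2 - 1, g_2 = x_2**3 + x_2**2 + x_2 - 1.

Reduce p = -x_1**2 + x_2**2 + 2*x_2 + 2 modulo G:
  leading term x_1**2: subtract (-x_1)·g_1 from -x_1**2 + x_2**2 + 2*x_2 + 2 → -x_1*x_2**2 - x_1*x_2 - x_1 + x_2**2 + 2*x_2 + 2
  leading term x_1*x_2**2: subtract (-x_2**2)·g_1 from -x_1*x_2**2 - x_1*x_2 - x_1 + x_2**2 + 2*x_2 + 2 → -x_1*x_2 - x_1 - x_2**4 - x_2**3 + 2*x_2 + 2
  leading term x_1*x_2: subtract (-x_2)·g_1 from -x_1*x_2 - x_1 - x_2**4 - x_2**3 + 2*x_2 + 2 → -x_1 - x_2**4 - 2*x_2**3 - x_2**2 + x_2 + 2
  leading term x_1: subtract (-1)·g_1 from -x_1 - x_2**4 - 2*x_2**3 - x_2**2 + x_2 + 2 → -x_2**4 - 2*x_2**3 - 2*x_2**2 + 1
  leading term x_2**4: subtract (-x_2)·g_2 from -x_2**4 - 2*x_2**3 - 2*x_2**2 + 1 → -x_2**3 - x_2**2 - x_2 + 1
  leading term x_2**3: subtract (-1)·g_2 from -x_2**3 - x_2**2 - x_2 + 1 → 0
  normal form = 0.
Since the normal form is 0, p ∈ I.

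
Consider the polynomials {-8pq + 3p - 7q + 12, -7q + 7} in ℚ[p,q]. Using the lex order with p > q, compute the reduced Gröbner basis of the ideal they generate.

G = {p - 1, q - 1}

f_1 = -8pq + 3p - 7q + 12, LT = pq.
f_2 = -7q + 7, LT = q.

S(f_1,f_2): lcm = pq. S = ⅝p + ⅞q - 3/2.
  leading term p: no divisor's leading term divides it; move ⅝p to the remainder.
  leading term q: subtract (-⅛)·f_2 from ⅞q - 3/2 → -⅝
  leading term 1: no divisor's leading term divides it; move -⅝ to the remainder.
  remainder ⅝p - ⅝ ≠ 0; add g_3 = ⅝p - ⅝ to the basis.

The other S-polynomials (S(f_1,g_3), S(f_2,g_3)) all reduce to 0 modulo the current basis, so we have a Gröbner basis.
Inter-reduce: drop elements whose leading term is divisible by another's, tail-reduce, and make monic.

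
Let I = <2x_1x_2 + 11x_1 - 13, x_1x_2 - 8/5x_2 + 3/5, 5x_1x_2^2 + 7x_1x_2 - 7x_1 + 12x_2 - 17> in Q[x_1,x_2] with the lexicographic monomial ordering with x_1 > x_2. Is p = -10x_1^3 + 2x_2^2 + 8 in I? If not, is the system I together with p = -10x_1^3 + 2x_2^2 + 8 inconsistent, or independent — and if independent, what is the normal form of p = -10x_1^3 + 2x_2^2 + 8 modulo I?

-10x_1^3 + 2x_2^2 + 8 lies in I (it reduces to 0).

First compute the reduced Gröbner basis of I by Buchberger's algorithm.
f_1 = 2x_1x_2 + 11x_1 - 13, LT = x_1x_2.
f_2 = x_1x_2 - 8/5x_2 + 3/5, LT = x_1x_2.
f_3 = 5x_1x_2^2 + 7x_1x_2 - 7x_1 + 12x_2 - 17, LT = x_1x_2^2.

S(f_1,f_2): lcm = x_1x_2. S = 11/2x_1 + 8/5x_2 - 71/10.
  reduce S modulo (f_1, f_2, f_3):
  remainder 11/2x_1 + 8/5x_2 - 71/10 ≠ 0; add h_4 = 11/2x_1 + 8/5x_2 - 71/10 to the basis.

S(f_1,f_3): lcm = x_1x_2^2. S = 41/10x_1x_2 + 7/5x_1 - 89/10x_2 + 17/5.
  reduce S modulo (f_1, f_2, f_3, h_4):
  remainder -1511/550x_2 + 1511/550 ≠ 0; add h_5 = -1511/550x_2 + 1511/550 to the basis.

The other S-polynomials (S(f_2,f_3), S(f_1,h_4), S(f_2,h_4), S(f_3,h_4), S(f_1,h_5), S(f_2,h_5), S(f_3,h_5), S(h_4,h_5)) all reduce to 0 modulo the current basis, so we have a Gröbner basis.
Inter-reduce: drop elements whose leading term is divisible by another's, tail-reduce, and make monic.
Reduced Gröbner basis: {x_1 - 1, x_2 - 1}.
Label its elements g_1 = x_1 - 1, g_2 = x_2 - 1.

Reduce p = -10x_1^3 + 2x_2^2 + 8 modulo G:
  leading term x_1^3: subtract (-10x_1^2)·g_1 from -10x_1^3 + 2x_2^2 + 8 → -10x_1^2 + 2x_2^2 + 8
  leading term x_1^2: subtract (-10x_1)·g_1 from -10x_1^2 + 2x_2^2 + 8 → -10x_1 + 2x_2^2 + 8
  leading term x_1: subtract (-10)·g_1 from -10x_1 + 2x_2^2 + 8 → 2x_2^2 - 2
  leading term x_2^2: subtract (2x_2)·g_2 from 2x_2^2 - 2 → 2x_2 - 2
  leading term x_2: subtract (2)·g_2 from 2x_2 - 2 → 0
  normal form = 0.
Since the normal form is 0, p ∈ I.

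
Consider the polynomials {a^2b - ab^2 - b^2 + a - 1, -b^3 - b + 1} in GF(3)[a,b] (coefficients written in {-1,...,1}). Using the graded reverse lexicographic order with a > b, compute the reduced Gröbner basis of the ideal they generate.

Buchberger's algorithm terminates because the ascending chain of leading-term ideals stabilizes.

f_1 = a^2b - ab^2 - b^2 + a - 1, LT = a^2b.
f_2 = -b^3 - b + 1, LT = b^3.

S(f_1,f_2): lcm = a^2b^3. S = -ab^4 - b^4 - a^2b + ab^2 + a^2 - b^2.
  leading term ab^4: subtract (ab)·f_2 from -ab^4 - b^4 - a^2b + ab^2 + a^2 - b^2 → -b^4 - a^2b - ab^2 + a^2 - ab - b^2
  leading term b^4: subtract (b)·f_2 from -b^4 - a^2b - ab^2 + a^2 - ab - b^2 → -a^2b - ab^2 + a^2 - ab - b
  leading term a^2b: subtract (-1)·f_1 from -a^2b - ab^2 + a^2 - ab - b → ab^2 + a^2 - ab - b^2 + a - b - 1
  leading term ab^2: no divisor's leading term divides it; move ab^2 to the remainder.
  leading term a^2: no divisor's leading term divides it; move a^2 to the remainder.
  leading term ab: no divisor's leading term divides it; move -ab to the remainder.
  leading term b^2: no divisor's leading term divides it; move -b^2 to the remainder.
  leading term a: no divisor's leading term divides it; move a to the remainder.
  leading term b: no divisor's leading term divides it; move -b to the remainder.
  leading term 1: no divisor's leading term divides it; move -1 to the remainder.
  remainder ab^2 + a^2 - ab - b^2 + a - b - 1 ≠ 0; add g_3 = ab^2 + a^2 - ab - b^2 + a - b - 1 to the basis.

S(f_1,g_3): lcm = a^2b^2. S = -ab^3 - a^3 + a^2b + ab^2 - b^3 - a^2 - ab + a - b.
  leading term ab^3: subtract (a)·f_2 from -ab^3 - a^3 + a^2b + ab^2 - b^3 - a^2 - ab + a - b → -a^3 + a^2b + ab^2 - b^3 - a^2 - b
  leading term a^3: no divisor's leading term divides it; move -a^3 to the remainder.
  leading term a^2b: subtract (1)·f_1 from a^2b + ab^2 - b^3 - a^2 - b → -ab^2 - b^3 - a^2 + b^2 - a - b + 1
  leading term ab^2: subtract (-1)·g_3 from -ab^2 - b^3 - a^2 + b^2 - a - b + 1 → -b^3 - ab + b
  leading term b^3: subtract (1)·f_2 from -b^3 - ab + b → -ab - b - 1
  leading term ab: no divisor's leading term divides it; move -ab to the remainder.
  leading term b: no divisor's leading term divides it; move -b to the remainder.
  leading term 1: no divisor's leading term divides it; move -1 to the remainder.
  remainder -a^3 - ab - b - 1 ≠ 0; add g_4 = -a^3 - ab - b - 1 to the basis.

S(f_2,g_3): lcm = ab^3. S = -a^2b + ab^2 + b^3 + b^2 - a + b.
  leading term a^2b: subtract (-1)·f_1 from -a^2b + ab^2 + b^3 + b^2 - a + b → b^3 + b - 1
  leading term b^3: subtract (-1)·f_2 from b^3 + b - 1 → 0
  remainder 0.

S(f_1,g_4): lcm = a^3b. S = -a^2b^2 + ab^2 + a^2 - b^2 - a - b.
  leading term a^2b^2: subtract (-b)·f_1 from -a^2b^2 + ab^2 + a^2 - b^2 - a - b → -ab^3 + ab^2 - b^3 + a^2 + ab - b^2 - a + b
  leading term ab^3: subtract (a)·f_2 from -ab^3 + ab^2 - b^3 + a^2 + ab - b^2 - a + b → ab^2 - b^3 + a^2 - ab - b^2 + a + b
  leading term ab^2: subtract (1)·g_3 from ab^2 - b^3 + a^2 - ab - b^2 + a + b → -b^3 - b + 1
  leading term b^3: subtract (1)·f_2 from -b^3 - b + 1 → 0
  remainder 0.

S(f_2,g_4): leading monomials are coprime, so the S-polynomial reduces to 0 (Buchberger's first criterion).
S(g_3,g_4): lcm = a^3b^2. S = a^4 - a^3b - a^2b^2 - ab^3 + a^3 - a^2b - b^3 - a^2 - b^2.
  leading term a^4: subtract (-a)·g_4 from a^4 - a^3b - a^2b^2 - ab^3 + a^3 - a^2b - b^3 - a^2 - b^2 → -a^3b - a^2b^2 - ab^3 + a^3 + a^2b - b^3 - a^2 - ab - b^2 - a
  leading term a^3b: subtract (-a)·f_1 from -a^3b - a^2b^2 - ab^3 + a^3 + a^2b - b^3 - a^2 - ab - b^2 - a → a^2b^2 - ab^3 + a^3 + a^2b - ab^2 - b^3 - ab - b^2 + a
  leading term a^2b^2: subtract (b)·f_1 from a^2b^2 - ab^3 + a^3 + a^2b - ab^2 - b^3 - ab - b^2 + a → a^3 + a^2b - ab^2 + ab - b^2 + a + b
  leading term a^3: subtract (-1)·g_4 from a^3 + a^2b - ab^2 + ab - b^2 + a + b → a^2b - ab^2 - b^2 + a - 1
  leading term a^2b: subtract (1)·f_1 from a^2b - ab^2 - b^2 + a - 1 → 0
  remainder 0.

Every S-polynomial of the final basis reduces to 0, so we have a Gröbner basis.

G = {a^3 + ab + b + 1, a^2b + a^2 - ab + b^2 - a - b + 1, ab^2 + a^2 - ab - b^2 + a - b - 1, b^3 + b - 1}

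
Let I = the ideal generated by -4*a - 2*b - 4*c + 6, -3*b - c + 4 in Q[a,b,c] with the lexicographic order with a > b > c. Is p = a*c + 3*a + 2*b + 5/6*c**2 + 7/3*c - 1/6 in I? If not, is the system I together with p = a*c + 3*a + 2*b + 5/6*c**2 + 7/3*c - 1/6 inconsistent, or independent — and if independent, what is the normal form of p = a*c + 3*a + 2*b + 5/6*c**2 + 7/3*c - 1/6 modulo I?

First compute the reduced Gröbner basis of I by Buchberger's algorithm.
f_1 = -4*a - 2*b - 4*c + 6, LT = a.
f_2 = -3*b - c + 4, LT = b.

The S-polynomials (S(f_1,f_2)) all reduce to 0 modulo the current basis, so we have a Gröbner basis.
Inter-reduce: drop elements whose leading term is divisible by another's, tail-reduce, and make monic.
Reduced Gröbner basis: {a + 5/6*c - 5/6, b + 1/3*c - 4/3}.
Label its elements g_1 = a + 5/6*c - 5/6, g_2 = b + 1/3*c - 4/3.

Reduce p = a*c + 3*a + 2*b + 5/6*c**2 + 7/3*c - 1/6 modulo G:
  leading term a*c: subtract (c)·g_1 from a*c + 3*a + 2*b + 5/6*c**2 + 7/3*c - 1/6 → 3*a + 2*b + 19/6*c - 1/6
  leading term a: subtract (3)·g_1 from 3*a + 2*b + 19/6*c - 1/6 → 2*b + 2/3*c + 7/3
  leading term b: subtract (2)·g_2 from 2*b + 2/3*c + 7/3 → 5
  leading term 1: no divisor's leading term divides it; move 5 to the remainder.
  normal form = 5.
The normal form is nonzero, so p ∉ I. Since p minus its normal form lies in I, I + (p) = I + (r) where r = 5; decide whether this ideal is the whole ring.
Here r = 5 is a nonzero constant, hence a unit: 1 ∈ I + (p), the Gröbner basis of I + (p) is {1}, and the enlarged system has no common solution — adjoining p is inconsistent.

Adjoining a*c + 3*a + 2*b + 5/6*c**2 + 7/3*c - 1/6 makes the ideal the whole ring: the system is inconsistent.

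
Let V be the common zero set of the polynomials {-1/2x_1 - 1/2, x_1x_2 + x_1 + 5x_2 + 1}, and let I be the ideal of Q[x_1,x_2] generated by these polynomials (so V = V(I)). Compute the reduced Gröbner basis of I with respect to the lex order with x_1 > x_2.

G = {x_1 + 1, x_2}

Buchberger's algorithm terminates because the ascending chain of leading-term ideals stabilizes.

f_1 = -1/2x_1 - 1/2, LT = x_1.
f_2 = x_1x_2 + x_1 + 5x_2 + 1, LT = x_1x_2.

S(f_1,f_2): lcm = x_1x_2. S = -x_1 - 4x_2 - 1.
  leading term x_1: subtract (2)·f_1 from -x_1 - 4x_2 - 1 → -4x_2
  leading term x_2: no divisor's leading term divides it; move -4x_2 to the remainder.
  remainder -4x_2 ≠ 0; add g_3 = -4x_2 to the basis.

S(f_1,g_3): leading monomials are coprime, so the S-polynomial reduces to 0 (Buchberger's first criterion).
S(f_2,g_3): lcm = x_1x_2. S = x_1 + 5x_2 + 1.
  leading term x_1: subtract (-2)·f_1 from x_1 + 5x_2 + 1 → 5x_2
  leading term x_2: subtract (-5/4)·g_3 from 5x_2 → 0
  remainder 0.

Every S-polynomial of the final basis reduces to 0, so we have a Gröbner basis.
Inter-reduce: drop elements whose leading term is divisible by another's, tail-reduce, and make monic.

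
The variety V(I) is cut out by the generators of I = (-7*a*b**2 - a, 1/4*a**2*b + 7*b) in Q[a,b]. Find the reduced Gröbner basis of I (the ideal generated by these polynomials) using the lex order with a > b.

G = {a**2 - 196*b**2, a*b**2 + 1/7*a, b**3 + 1/7*b}

f_1 = -7*a*b**2 - a, LT = a*b**2.
f_2 = 1/4*a**2*b + 7*b, LT = a**2*b.

S(f_1,f_2): lcm = a**2*b**2. S = 1/7*a**2 - 28*b**2.
  leading term a**2: no divisor's leading term divides it; move 1/7*a**2 to the remainder.
  leading term b**2: no divisor's leading term divides it; move -28*b**2 to the remainder.
  remainder 1/7*a**2 - 28*b**2 ≠ 0; add g_3 = 1/7*a**2 - 28*b**2 to the basis.

S(f_1,g_3): lcm = a**2*b**2. S = 1/7*a**2 + 196*b**4.
  leading term a**2: subtract (1)·g_3 from 1/7*a**2 + 196*b**4 → 196*b**4 + 28*b**2
  leading term b**4: no divisor's leading term divides it; move 196*b**4 to the remainder.
  leading term b**2: no divisor's leading term divides it; move 28*b**2 to the remainder.
  remainder 196*b**4 + 28*b**2 ≠ 0; add g_4 = 196*b**4 + 28*b**2 to the basis.

S(f_2,g_3): lcm = a**2*b. S = 196*b**3 + 28*b.
  leading term b**3: no divisor's leading term divides it; move 196*b**3 to the remainder.
  leading term b: no divisor's leading term divides it; move 28*b to the remainder.
  remainder 196*b**3 + 28*b ≠ 0; add g_5 = 196*b**3 + 28*b to the basis.

S(f_1,g_4): lcm = a*b**4. S = 0.
  remainder 0.

S(f_2,g_4): lcm = a**2*b**4. S = -1/7*a**2*b**2 + 28*b**4.
  leading term a**2*b**2: subtract (1/49*a)·f_1 from -1/7*a**2*b**2 + 28*b**4 → 1/49*a**2 + 28*b**4
  leading term a**2: subtract (1/7)·g_3 from 1/49*a**2 + 28*b**4 → 28*b**4 + 4*b**2
  leading term b**4: subtract (1/7)·g_4 from 28*b**4 + 4*b**2 → 0
  remainder 0.

S(g_3,g_4): leading monomials are coprime, so the S-polynomial reduces to 0 (Buchberger's first criterion).
S(f_1,g_5): lcm = a*b**3. S = 0.
  remainder 0.

S(f_2,g_5): lcm = a**2*b**3. S = -1/7*a**2*b + 28*b**3.
  leading term a**2*b: subtract (-4/7)·f_2 from -1/7*a**2*b + 28*b**3 → 28*b**3 + 4*b
  leading term b**3: subtract (1/7)·g_5 from 28*b**3 + 4*b → 0
  remainder 0.

S(g_3,g_5): leading monomials are coprime, so the S-polynomial reduces to 0 (Buchberger's first criterion).
S(g_4,g_5): lcm = b**4. S = 0.
  remainder 0.

Every S-polynomial of the final basis reduces to 0, so we have a Gröbner basis.
Inter-reduce: drop elements whose leading term is divisible by another's, tail-reduce, and make monic.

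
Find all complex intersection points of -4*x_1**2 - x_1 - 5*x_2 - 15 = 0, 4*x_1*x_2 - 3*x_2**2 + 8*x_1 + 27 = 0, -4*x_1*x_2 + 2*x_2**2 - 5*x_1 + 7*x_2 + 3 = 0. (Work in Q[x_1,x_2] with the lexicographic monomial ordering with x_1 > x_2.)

{(0, -3)}

Compute a lex Gröbner basis by Buchberger's algorithm.
f_1 = -4*x_1**2 - x_1 - 5*x_2 - 15, LT = x_1**2.
f_2 = 4*x_1*x_2 + 8*x_1 - 3*x_2**2 + 27, LT = x_1*x_2.
f_3 = -4*x_1*x_2 - 5*x_1 + 2*x_2**2 + 7*x_2 + 3, LT = x_1*x_2.

S(f_1,f_2): lcm = x_1**2*x_2. S = -2*x_1**2 + 3/4*x_1*x_2**2 + 1/4*x_1*x_2 - 27/4*x_1 + 5/4*x_2**2 + 15/4*x_2.
  leading term x_1**2: subtract (1/2)·f_1 from -2*x_1**2 + 3/4*x_1*x_2**2 + 1/4*x_1*x_2 - 27/4*x_1 + 5/4*x_2**2 + 15/4*x_2 → 3/4*x_1*x_2**2 + 1/4*x_1*x_2 - 25/4*x_1 + 5/4*x_2**2 + 25/4*x_2 + 15/2
  leading term x_1*x_2**2: subtract (3/16*x_2)·f_2 from 3/4*x_1*x_2**2 + 1/4*x_1*x_2 - 25/4*x_1 + 5/4*x_2**2 + 25/4*x_2 + 15/2 → -5/4*x_1*x_2 - 25/4*x_1 + 9/16*x_2**3 + 5/4*x_2**2 + 19/16*x_2 + 15/2
  leading term x_1*x_2: subtract (-5/16)·f_2 from -5/4*x_1*x_2 - 25/4*x_1 + 9/16*x_2**3 + 5/4*x_2**2 + 19/16*x_2 + 15/2 → -15/4*x_1 + 9/16*x_2**3 + 5/16*x_2**2 + 19/16*x_2 + 255/16
  leading term x_1: no divisor's leading term divides it; move -15/4*x_1 to the remainder.
  leading term x_2**3: no divisor's leading term divides it; move 9/16*x_2**3 to the remainder.
  leading term x_2**2: no divisor's leading term divides it; move 5/16*x_2**2 to the remainder.
  leading term x_2: no divisor's leading term divides it; move 19/16*x_2 to the remainder.
  leading term 1: no divisor's leading term divides it; move 255/16 to the remainder.
  remainder -15/4*x_1 + 9/16*x_2**3 + 5/16*x_2**2 + 19/16*x_2 + 255/16 ≠ 0; add h_4 = -15/4*x_1 + 9/16*x_2**3 + 5/16*x_2**2 + 19/16*x_2 + 255/16 to the basis.

S(f_1,f_3): lcm = x_1**2*x_2. S = -5/4*x_1**2 + 1/2*x_1*x_2**2 + 2*x_1*x_2 + 3/4*x_1 + 5/4*x_2**2 + 15/4*x_2.
  leading term x_1**2: subtract (5/16)·f_1 from -5/4*x_1**2 + 1/2*x_1*x_2**2 + 2*x_1*x_2 + 3/4*x_1 + 5/4*x_2**2 + 15/4*x_2 → 1/2*x_1*x_2**2 + 2*x_1*x_2 + 17/16*x_1 + 5/4*x_2**2 + 85/16*x_2 + 75/16
  leading term x_1*x_2**2: subtract (1/8*x_2)·f_2 from 1/2*x_1*x_2**2 + 2*x_1*x_2 + 17/16*x_1 + 5/4*x_2**2 + 85/16*x_2 + 75/16 → x_1*x_2 + 17/16*x_1 + 3/8*x_2**3 + 5/4*x_2**2 + 31/16*x_2 + 75/16
  leading term x_1*x_2: subtract (1/4)·f_2 from x_1*x_2 + 17/16*x_1 + 3/8*x_2**3 + 5/4*x_2**2 + 31/16*x_2 + 75/16 → -15/16*x_1 + 3/8*x_2**3 + 2*x_2**2 + 31/16*x_2 - 33/16
  leading term x_1: subtract (1/4)·h_4 from -15/16*x_1 + 3/8*x_2**3 + 2*x_2**2 + 31/16*x_2 - 33/16 → 15/64*x_2**3 + 123/64*x_2**2 + 105/64*x_2 - 387/64
  leading term x_2**3: no divisor's leading term divides it; move 15/64*x_2**3 to the remainder.
  leading term x_2**2: no divisor's leading term divides it; move 123/64*x_2**2 to the remainder.
  leading term x_2: no divisor's leading term divides it; move 105/64*x_2 to the remainder.
  leading term 1: no divisor's leading term divides it; move -387/64 to the remainder.
  remainder 15/64*x_2**3 + 123/64*x_2**2 + 105/64*x_2 - 387/64 ≠ 0; add h_5 = 15/64*x_2**3 + 123/64*x_2**2 + 105/64*x_2 - 387/64 to the basis.

S(f_2,f_3): lcm = x_1*x_2. S = 3/4*x_1 - 1/4*x_2**2 + 7/4*x_2 + 15/2.
  leading term x_1: subtract (-1/5)·h_4 from 3/4*x_1 - 1/4*x_2**2 + 7/4*x_2 + 15/2 → 9/80*x_2**3 - 3/16*x_2**2 + 159/80*x_2 + 171/16
  leading term x_2**3: subtract (12/25)·h_5 from 9/80*x_2**3 - 3/16*x_2**2 + 159/80*x_2 + 171/16 → -111/100*x_2**2 + 6/5*x_2 + 1359/100
  leading term x_2**2: no divisor's leading term divides it; move -111/100*x_2**2 to the remainder.
  leading term x_2: no divisor's leading term divides it; move 6/5*x_2 to the remainder.
  leading term 1: no divisor's leading term divides it; move 1359/100 to the remainder.
  remainder -111/100*x_2**2 + 6/5*x_2 + 1359/100 ≠ 0; add h_6 = -111/100*x_2**2 + 6/5*x_2 + 1359/100 to the basis.

S(f_1,h_4): lcm = x_1**2. S = 3/20*x_1*x_2**3 + 1/12*x_1*x_2**2 + 19/60*x_1*x_2 + 9/2*x_1 + 5/4*x_2 + 15/4.
  leading term x_1*x_2**3: subtract (3/80*x_2**2)·f_2 from 3/20*x_1*x_2**3 + 1/12*x_1*x_2**2 + 19/60*x_1*x_2 + 9/2*x_1 + 5/4*x_2 + 15/4 → -13/60*x_1*x_2**2 + 19/60*x_1*x_2 + 9/2*x_1 + 9/80*x_2**4 - 81/80*x_2**2 + 5/4*x_2 + 15/4
  leading term x_1*x_2**2: subtract (-13/240*x_2)·f_2 from -13/60*x_1*x_2**2 + 19/60*x_1*x_2 + 9/2*x_1 + 9/80*x_2**4 - 81/80*x_2**2 + 5/4*x_2 + 15/4 → 3/4*x_1*x_2 + 9/2*x_1 + 9/80*x_2**4 - 13/80*x_2**3 - 81/80*x_2**2 + 217/80*x_2 + 15/4
  leading term x_1*x_2: subtract (3/16)·f_2 from 3/4*x_1*x_2 + 9/2*x_1 + 9/80*x_2**4 - 13/80*x_2**3 - 81/80*x_2**2 + 217/80*x_2 + 15/4 → 3*x_1 + 9/80*x_2**4 - 13/80*x_2**3 - 9/20*x_2**2 + 217/80*x_2 - 21/16
  leading term x_1: subtract (-4/5)·h_4 from 3*x_1 + 9/80*x_2**4 - 13/80*x_2**3 - 9/20*x_2**2 + 217/80*x_2 - 21/16 → 9/80*x_2**4 + 23/80*x_2**3 - 1/5*x_2**2 + 293/80*x_2 + 183/16
  leading term x_2**4: subtract (12/25*x_2)·h_5 from 9/80*x_2**4 + 23/80*x_2**3 - 1/5*x_2**2 + 293/80*x_2 + 183/16 → -127/200*x_2**3 - 79/80*x_2**2 + 1313/200*x_2 + 183/16
  leading term x_2**3: subtract (-1016/375)·h_5 from -127/200*x_2**3 - 79/80*x_2**2 + 1313/200*x_2 + 183/16 → 8439/2000*x_2**2 + 1101/100*x_2 - 9891/2000
  leading term x_2**2: subtract (-2813/740)·h_6 from 8439/2000*x_2**2 + 1101/100*x_2 - 9891/2000 → 11523/740*x_2 + 34569/740
  leading term x_2: no divisor's leading term divides it; move 11523/740*x_2 to the remainder.
  leading term 1: no divisor's leading term divides it; move 34569/740 to the remainder.
  remainder 11523/740*x_2 + 34569/740 ≠ 0; add h_7 = 11523/740*x_2 + 34569/740 to the basis.

The other S-polynomials (S(f_2,h_4), S(f_3,h_4), S(f_1,h_5), S(f_2,h_5), S(f_3,h_5), S(h_4,h_5), S(f_1,h_6), S(f_2,h_6), S(f_3,h_6), S(h_4,h_6), S(h_5,h_6), S(f_1,h_7), S(f_2,h_7), S(f_3,h_7), S(h_4,h_7), S(h_5,h_7), S(h_6,h_7)) all reduce to 0 modulo the current basis, so we have a Gröbner basis.
Inter-reduce: drop elements whose leading term is divisible by another's, tail-reduce, and make monic.
Reduced Gröbner basis: {x_1, x_2 + 3}.

Elimination: the polynomial x_2 + 3 lies in the elimination ideal for x_2, so x_2 ∈ {-3}. For each such x_2, the remaining basis elements (now univariate) give the rest of the solution.
  x_2 = -3: the earlier basis element becomes x_1 = 0, giving x_1 = 0 — point (0, -3).
Substituting each solution back into the original system confirms all equations vanish.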